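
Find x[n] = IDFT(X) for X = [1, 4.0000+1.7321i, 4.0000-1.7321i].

x[n] = (1/3) Σ(k=0 to 2) X[k] · e^(2πikn/3)

Computing each x[n]:
x[0] = 3
x[1] = -2
x[2] = 0

x = [3, -2, 0]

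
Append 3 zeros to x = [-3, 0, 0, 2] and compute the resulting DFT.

Original 4-point DFT: [-1, -3+2i, -5, -3-2i]
Zero-padded 7-point DFT provides frequency interpolation.

DFT_7([x, 0, ...]) = [-1, -4.8019-0.8678i, -1.7530+1.5637i, -3.4450-1.9499i, -3.4450+1.9499i, -1.7530-1.5637i, -4.8019+0.8678i]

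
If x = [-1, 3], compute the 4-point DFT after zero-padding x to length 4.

Original 2-point DFT: [2, -4]
Zero-padded 4-point DFT provides frequency interpolation.

DFT_4([x, 0, ...]) = [2, -1-3i, -4, -1+3i]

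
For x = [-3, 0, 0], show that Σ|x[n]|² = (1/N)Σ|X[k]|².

Time domain:
Σ|x[n]|² = |-3|² + |0|² + |0|² = 9.0000

Frequency domain:
(1/3)Σ|X[k]|² = (1/3)(|-3|² + |-3|² + |-3|²) = (1/3)·27.0000 = 9.0000

Both sides agree, confirming Parseval's theorem.

Σ|x[n]|² = (1/N)Σ|X[k]|² = 9.0000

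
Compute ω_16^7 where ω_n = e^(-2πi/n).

ω_16^7 = e^(-2πi·7/16)
= cos(-2π·7/16) + i·sin(-2π·7/16)
= cos(-14π/16) + i·sin(-14π/16)

ω_16^7 = cos(-14π/16) + i·sin(-14π/16) = -0.9239-0.3827i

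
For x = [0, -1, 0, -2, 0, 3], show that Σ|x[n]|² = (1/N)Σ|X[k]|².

Time domain:
Σ|x[n]|² = |0|² + |-1|² + |0|² + |-2|² + |0|² + |3|² = 14.0000

Frequency domain:
(1/6)Σ|X[k]|² = (1/6)(|0|² + |3.0000+3.4641i|² + |-3.0000+3.4641i|² + |0|² + |-3.0000-3.4641i|² + |3.0000-3.4641i|²) = (1/6)·84.0000 = 14.0000

Both sides agree, confirming Parseval's theorem.

Σ|x[n]|² = (1/N)Σ|X[k]|² = 14.0000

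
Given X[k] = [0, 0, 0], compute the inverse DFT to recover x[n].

x[n] = (1/3) Σ(k=0 to 2) X[k] · e^(2πikn/3)

Computing each x[n]:
x[0] = 0
x[1] = 0
x[2] = 0

x = [0, 0, 0]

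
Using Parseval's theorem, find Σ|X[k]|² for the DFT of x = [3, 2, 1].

Parseval: Σ|x[n]|² = (1/N)Σ|X[k]|², so Σ|X[k]|² = N·Σ|x[n]|² = 3·14.0000

Σ|X[k]|² = N·Σ|x[n]|² = 3·14.0000 = 42.0000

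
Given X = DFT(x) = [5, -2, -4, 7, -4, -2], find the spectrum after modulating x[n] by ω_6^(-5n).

Modulation property: DFT(ω_6^(-5n)·x[n]) = X[(k-5) mod 6], so circularly shift X by 5 positions.

X[k-5] = [-2, -4, 7, -4, -2, 5]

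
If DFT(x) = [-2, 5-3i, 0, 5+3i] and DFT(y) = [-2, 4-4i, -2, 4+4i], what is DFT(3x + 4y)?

By linearity: DFT(3x + 4y) = 3·DFT(x) + 4·DFT(y)
= 3·[-2, 5-3i, 0, 5+3i] + 4·[-2, 4-4i, -2, 4+4i]

Computing element-wise:
Z[0] = 3·(-2) + 4·(-2) = -14
Z[1] = 3·(5-3i) + 4·(4-4i) = 31-25i
Z[2] = 3·(0) + 4·(-2) = -8
Z[3] = 3·(5+3i) + 4·(4+4i) = 31+25i

DFT(3x + 4y) = 3·X + 4·Y = [-14, 31-25i, -8, 31+25i]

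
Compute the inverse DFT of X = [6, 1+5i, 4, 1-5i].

x[n] = (1/4) Σ(k=0 to 3) X[k] · e^(2πikn/4)

Computing each x[n]:
x[0] = 3
x[1] = -2
x[2] = 2
x[3] = 3

x = [3, -2, 2, 3]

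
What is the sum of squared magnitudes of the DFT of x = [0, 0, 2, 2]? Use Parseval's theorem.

Parseval: Σ|x[n]|² = (1/N)Σ|X[k]|², so Σ|X[k]|² = N·Σ|x[n]|² = 4·8.0000

Σ|X[k]|² = N·Σ|x[n]|² = 4·8.0000 = 32.0000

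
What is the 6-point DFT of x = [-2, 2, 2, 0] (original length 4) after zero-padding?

Original 4-point DFT: [2, -4-2i, -2, -4+2i]
Zero-padded 6-point DFT provides frequency interpolation.

DFT_6([x, 0, ...]) = [2, -2.0000-3.4641i, -4, -2, -4, -2.0000+3.4641i]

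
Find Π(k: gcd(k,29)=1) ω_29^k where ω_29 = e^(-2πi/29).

The primitive 29th roots of unity are ω_29^k for k coprime to 29: k ∈ {1, 2, 3, 4, 5, 6, 7, 8, 9, 10, 11, 12, 13, 14, 15, 16, 17, 18, 19, 20, 21, 22, 23, 24, 25, 26, 27, 28}
Their product equals the constant term of the cyclotomic polynomial Φ_29(x) up to sign.
For n ≥ 3, the product of all primitive nth roots of unity is 1. (For n=1 it is 1; for n=2 it is -1.)

1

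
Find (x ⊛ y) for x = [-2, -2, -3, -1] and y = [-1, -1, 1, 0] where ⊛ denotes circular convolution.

(x ⊛ y)[n] = Σ(m=0 to 3) x[m] · y[(n-m) mod 4]

Computing each output sample:
(x ⊛ y)[0] = 0
(x ⊛ y)[1] = 3
(x ⊛ y)[2] = 3
(x ⊛ y)[3] = 2

x ⊛ y = [0, 3, 3, 2]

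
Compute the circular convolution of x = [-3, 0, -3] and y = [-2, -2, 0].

(x ⊛ y)[n] = Σ(m=0 to 2) x[m] · y[(n-m) mod 3]

Computing each output sample:
(x ⊛ y)[0] = 12
(x ⊛ y)[1] = 6
(x ⊛ y)[2] = 6

x ⊛ y = [12, 6, 6]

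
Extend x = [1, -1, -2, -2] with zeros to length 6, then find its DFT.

Original 4-point DFT: [-4, 3-1i, 2, 3+1i]
Zero-padded 6-point DFT provides frequency interpolation.

DFT_6([x, 0, ...]) = [-4, 3.5000+2.5981i, 0.5000-0.8660i, 2, 0.5000+0.8660i, 3.5000-2.5981i]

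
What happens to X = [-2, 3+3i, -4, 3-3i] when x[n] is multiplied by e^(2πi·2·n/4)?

Modulation property: DFT(ω_4^(-2n)·x[n]) = X[(k-2) mod 4], so circularly shift X by 2 positions.

X[k-2] = [-4, 3-3i, -2, 3+3i]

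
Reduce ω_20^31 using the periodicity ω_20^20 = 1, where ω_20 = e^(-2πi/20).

Since ω_20^20 = 1, powers reduce modulo 20.
31 mod 20 = 11
So ω_20^31 = ω_20^11 = e^(-2πi·11/20)

ω_20^31 = ω_20^11 = -0.9511+0.3090i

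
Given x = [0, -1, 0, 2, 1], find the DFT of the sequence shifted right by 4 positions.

Time shift by 4: X_shifted[k] = ω_5^(4k) · X[k]
Shifted x = [-1, 0, 2, 1, 0]

DFT(x[n-4]) = [2, -3.4271-0.5878i, -0.0729+0.9511i, -0.0729-0.9511i, -3.4271+0.5878i]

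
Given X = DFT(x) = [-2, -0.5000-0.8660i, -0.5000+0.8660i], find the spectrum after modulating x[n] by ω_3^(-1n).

Modulation property: DFT(ω_3^(-1n)·x[n]) = X[(k-1) mod 3], so circularly shift X by 1 positions.

X[k-1] = [-0.5000+0.8660i, -2, -0.5000-0.8660i]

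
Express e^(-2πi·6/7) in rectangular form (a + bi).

ω_7^6 = e^(-2πi·6/7)
= cos(-2π·6/7) + i·sin(-2π·6/7)
= cos(-12π/7) + i·sin(-12π/7)

ω_7^6 = cos(-12π/7) + i·sin(-12π/7) = 0.6235+0.7818i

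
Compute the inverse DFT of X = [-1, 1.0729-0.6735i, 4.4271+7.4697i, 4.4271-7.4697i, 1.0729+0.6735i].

x[n] = (1/5) Σ(k=0 to 4) X[k] · e^(2πikn/5)

Computing each x[n]:
x[0] = 2
x[1] = -3
x[2] = 3
x[3] = -3
x[4] = 0

x = [2, -3, 3, -3, 0]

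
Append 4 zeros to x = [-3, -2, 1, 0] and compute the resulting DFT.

Original 4-point DFT: [-4, -4+2i, 0, -4-2i]
Zero-padded 8-point DFT provides frequency interpolation.

DFT_8([x, 0, ...]) = [-4, -4.4142+0.4142i, -4+2i, -1.5858+2.4142i, 0, -1.5858-2.4142i, -4-2i, -4.4142-0.4142i]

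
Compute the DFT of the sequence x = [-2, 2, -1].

X[k] = Σ(n=0 to 2) x[n] · ω_3^(nk)
where ω_3 = e^(-2πi/3)

Computing each X[k]:
X[0] = -1
X[1] = -2.5000-2.5981i
X[2] = -2.5000+2.5981i

X = [-1, -2.5000-2.5981i, -2.5000+2.5981i]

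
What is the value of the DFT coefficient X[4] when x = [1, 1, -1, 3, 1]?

X[4] = Σ(n=0 to 4) x[n] · ω_5^(4n) where ω_5 = e^(-2πi/5)
= (1)·ω_5^0 + (1)·ω_5^4 + (-1)·ω_5^8 + (3)·ω_5^12 + (1)·ω_5^16

X[4] = -2.3511i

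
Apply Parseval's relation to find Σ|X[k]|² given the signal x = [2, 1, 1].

Parseval: Σ|x[n]|² = (1/N)Σ|X[k]|², so Σ|X[k]|² = N·Σ|x[n]|² = 3·6.0000

Σ|X[k]|² = N·Σ|x[n]|² = 3·6.0000 = 18.0000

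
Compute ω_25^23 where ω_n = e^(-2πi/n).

ω_25^23 = e^(-2πi·23/25)
= cos(-2π·23/25) + i·sin(-2π·23/25)
= cos(-46π/25) + i·sin(-46π/25)

ω_25^23 = cos(-46π/25) + i·sin(-46π/25) = 0.8763+0.4818i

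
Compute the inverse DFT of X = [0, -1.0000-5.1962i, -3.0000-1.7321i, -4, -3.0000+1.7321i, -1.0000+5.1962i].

x[n] = (1/6) Σ(k=0 to 5) X[k] · e^(2πikn/6)

Computing each x[n]:
x[0] = -2
x[1] = 3
x[2] = 1
x[3] = 0
x[4] = -1
x[5] = -1

x = [-2, 3, 1, 0, -1, -1]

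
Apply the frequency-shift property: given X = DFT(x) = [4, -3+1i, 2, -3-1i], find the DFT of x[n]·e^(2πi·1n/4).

Modulation property: DFT(ω_4^(-1n)·x[n]) = X[(k-1) mod 4], so circularly shift X by 1 positions.

X[k-1] = [-3-1i, 4, -3+1i, 2]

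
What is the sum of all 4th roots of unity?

Sum of all nth roots of unity equals 0 for n > 1 (geometric series with r ≠ 1).

0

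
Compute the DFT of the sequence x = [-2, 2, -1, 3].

X[k] = Σ(n=0 to 3) x[n] · ω_4^(nk)
where ω_4 = e^(-2πi/4)

Computing each X[k]:
X[0] = 2
X[1] = -1+1i
X[2] = -8
X[3] = -1-1i

X = [2, -1+1i, -8, -1-1i]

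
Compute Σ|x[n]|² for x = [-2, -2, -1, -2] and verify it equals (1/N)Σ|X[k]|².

Time domain:
Σ|x[n]|² = |-2|² + |-2|² + |-1|² + |-2|² = 13.0000

Frequency domain:
(1/4)Σ|X[k]|² = (1/4)(|-7|² + |-1|² + |1|² + |-1|²) = (1/4)·52.0000 = 13.0000

Both sides agree, confirming Parseval's theorem.

Σ|x[n]|² = (1/N)Σ|X[k]|² = 13.0000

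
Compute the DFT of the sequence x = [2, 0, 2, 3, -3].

X[k] = Σ(n=0 to 4) x[n] · ω_5^(nk)
where ω_5 = e^(-2πi/5)

Computing each X[k]:
X[0] = 4
X[1] = -2.9721-2.2654i
X[2] = 5.9721-2.7144i
X[3] = 5.9721+2.7144i
X[4] = -2.9721+2.2654i

X = [4, -2.9721-2.2654i, 5.9721-2.7144i, 5.9721+2.7144i, -2.9721+2.2654i]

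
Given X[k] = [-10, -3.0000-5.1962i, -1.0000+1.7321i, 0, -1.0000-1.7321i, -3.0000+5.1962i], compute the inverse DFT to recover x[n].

x[n] = (1/6) Σ(k=0 to 5) X[k] · e^(2πikn/6)

Computing each x[n]:
x[0] = -3
x[1] = -1
x[2] = 1
x[3] = -1
x[4] = -3
x[5] = -3

x = [-3, -1, 1, -1, -3, -3]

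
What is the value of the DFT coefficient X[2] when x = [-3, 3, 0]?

X[2] = Σ(n=0 to 2) x[n] · ω_3^(2n) where ω_3 = e^(-2πi/3)
= (-3)·ω_3^0 + (3)·ω_3^2 + (0)·ω_3^4

X[2] = -4.5000+2.5981i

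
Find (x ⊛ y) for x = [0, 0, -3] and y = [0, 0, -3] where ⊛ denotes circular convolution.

(x ⊛ y)[n] = Σ(m=0 to 2) x[m] · y[(n-m) mod 3]

Computing each output sample:
(x ⊛ y)[0] = 0
(x ⊛ y)[1] = 9
(x ⊛ y)[2] = 0

x ⊛ y = [0, 9, 0]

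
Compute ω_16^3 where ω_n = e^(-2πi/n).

ω_16^3 = e^(-2πi·3/16)
= cos(-2π·3/16) + i·sin(-2π·3/16)
= cos(-6π/16) + i·sin(-6π/16)

ω_16^3 = cos(-6π/16) + i·sin(-6π/16) = 0.3827-0.9239i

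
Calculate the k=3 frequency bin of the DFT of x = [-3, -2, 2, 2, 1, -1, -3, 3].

X[3] = Σ(n=0 to 7) x[n] · ω_8^(3n) where ω_8 = e^(-2πi/8)
= (-3)·ω_8^0 + (-2)·ω_8^3 + (2)·ω_8^6 + (2)·ω_8^9 + (1)·ω_8^12 + (-1)·ω_8^15 + (-3)·ω_8^18 + (3)·ω_8^21

X[3] = -4.0000+6.4142i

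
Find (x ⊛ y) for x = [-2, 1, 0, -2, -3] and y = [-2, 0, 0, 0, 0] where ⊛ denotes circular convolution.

(x ⊛ y)[n] = Σ(m=0 to 4) x[m] · y[(n-m) mod 5]

Computing each output sample:
(x ⊛ y)[0] = 4
(x ⊛ y)[1] = -2
(x ⊛ y)[2] = 0
(x ⊛ y)[3] = 4
(x ⊛ y)[4] = 6

x ⊛ y = [4, -2, 0, 4, 6]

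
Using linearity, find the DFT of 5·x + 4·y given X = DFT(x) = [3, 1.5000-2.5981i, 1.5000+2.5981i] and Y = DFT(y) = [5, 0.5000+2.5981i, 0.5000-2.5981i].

By linearity: DFT(5x + 4y) = 5·DFT(x) + 4·DFT(y)
= 5·[3, 1.5000-2.5981i, 1.5000+2.5981i] + 4·[5, 0.5000+2.5981i, 0.5000-2.5981i]

Computing element-wise:
Z[0] = 5·(3) + 4·(5) = 35
Z[1] = 5·(1.5000-2.5981i) + 4·(0.5000+2.5981i) = 9.5000-2.5981i
Z[2] = 5·(1.5000+2.5981i) + 4·(0.5000-2.5981i) = 9.5000+2.5981i

DFT(5x + 4y) = 5·X + 4·Y = [35, 9.5000-2.5981i, 9.5000+2.5981i]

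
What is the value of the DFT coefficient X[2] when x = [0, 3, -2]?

X[2] = Σ(n=0 to 2) x[n] · ω_3^(2n) where ω_3 = e^(-2πi/3)
= (0)·ω_3^0 + (3)·ω_3^2 + (-2)·ω_3^4

X[2] = -0.5000+4.3301i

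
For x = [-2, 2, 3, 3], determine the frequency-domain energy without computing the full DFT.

Parseval: Σ|x[n]|² = (1/N)Σ|X[k]|², so Σ|X[k]|² = N·Σ|x[n]|² = 4·26.0000

Σ|X[k]|² = N·Σ|x[n]|² = 4·26.0000 = 104.0000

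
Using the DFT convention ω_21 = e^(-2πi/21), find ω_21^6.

ω_21^6 = e^(-2πi·6/21)
= cos(-2π·6/21) + i·sin(-2π·6/21)
= cos(-12π/21) + i·sin(-12π/21)

ω_21^6 = cos(-12π/21) + i·sin(-12π/21) = -0.2225-0.9749i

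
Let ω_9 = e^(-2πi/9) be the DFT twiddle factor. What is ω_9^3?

ω_9^3 = e^(-2πi·3/9)
= cos(-2π·3/9) + i·sin(-2π·3/9)
= cos(-6π/9) + i·sin(-6π/9)

ω_9^3 = cos(-6π/9) + i·sin(-6π/9) = -0.5000-0.8660i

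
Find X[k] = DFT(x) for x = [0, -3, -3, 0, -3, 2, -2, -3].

X[k] = Σ(n=0 to 7) x[n] · ω_8^(nk)
where ω_8 = e^(-2πi/8)

Computing each X[k]:
X[0] = -12
X[1] = -2.6569+2.4142i
X[2] = 2-2i
X[3] = 8.6569+0.4142i
X[4] = -4
X[5] = 8.6569-0.4142i
X[6] = 2+2i
X[7] = -2.6569-2.4142i

X = [-12, -2.6569+2.4142i, 2-2i, 8.6569+0.4142i, -4, 8.6569-0.4142i, 2+2i, -2.6569-2.4142i]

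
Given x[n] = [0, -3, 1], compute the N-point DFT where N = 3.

X[k] = Σ(n=0 to 2) x[n] · ω_3^(nk)
where ω_3 = e^(-2πi/3)

Computing each X[k]:
X[0] = -2
X[1] = 1.0000+3.4641i
X[2] = 1.0000-3.4641i

X = [-2, 1.0000+3.4641i, 1.0000-3.4641i]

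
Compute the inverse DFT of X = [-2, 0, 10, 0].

x[n] = (1/4) Σ(k=0 to 3) X[k] · e^(2πikn/4)

Computing each x[n]:
x[0] = 2
x[1] = -3
x[2] = 2
x[3] = -3

x = [2, -3, 2, -3]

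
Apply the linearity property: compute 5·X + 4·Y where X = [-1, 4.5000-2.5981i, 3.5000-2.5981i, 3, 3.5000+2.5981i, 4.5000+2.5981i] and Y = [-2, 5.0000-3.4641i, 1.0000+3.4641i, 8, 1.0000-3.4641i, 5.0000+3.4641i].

By linearity: DFT(5x + 4y) = 5·DFT(x) + 4·DFT(y)
= 5·[-1, 4.5000-2.5981i, 3.5000-2.5981i, 3, 3.5000+2.5981i, 4.5000+2.5981i] + 4·[-2, 5.0000-3.4641i, 1.0000+3.4641i, 8, 1.0000-3.4641i, 5.0000+3.4641i]

Computing element-wise:
Z[0] = 5·(-1) + 4·(-2) = -13
Z[1] = 5·(4.5000-2.5981i) + 4·(5.0000-3.4641i) = 42.5000-26.8469i
Z[2] = 5·(3.5000-2.5981i) + 4·(1.0000+3.4641i) = 21.5000+0.8659i
Z[3] = 5·(3) + 4·(8) = 47
Z[4] = 5·(3.5000+2.5981i) + 4·(1.0000-3.4641i) = 21.5000-0.8659i
Z[5] = 5·(4.5000+2.5981i) + 4·(5.0000+3.4641i) = 42.5000+26.8469i

DFT(5x + 4y) = 5·X + 4·Y = [-13, 42.5000-26.8469i, 21.5000+0.8659i, 47, 21.5000-0.8659i, 42.5000+26.8469i]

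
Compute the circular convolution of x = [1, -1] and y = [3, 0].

(x ⊛ y)[n] = Σ(m=0 to 1) x[m] · y[(n-m) mod 2]

Computing each output sample:
(x ⊛ y)[0] = 3
(x ⊛ y)[1] = -3

x ⊛ y = [3, -3]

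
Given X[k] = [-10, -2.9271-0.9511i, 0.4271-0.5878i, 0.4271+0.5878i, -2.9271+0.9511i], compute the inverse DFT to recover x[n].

x[n] = (1/5) Σ(k=0 to 4) X[k] · e^(2πikn/5)

Computing each x[n]:
x[0] = -3
x[1] = -2
x[2] = -1
x[3] = -1
x[4] = -3

x = [-3, -2, -1, -1, -3]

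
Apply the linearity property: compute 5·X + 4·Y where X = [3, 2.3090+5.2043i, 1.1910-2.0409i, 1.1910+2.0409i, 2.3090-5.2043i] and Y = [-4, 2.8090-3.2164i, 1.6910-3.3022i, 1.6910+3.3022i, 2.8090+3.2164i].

By linearity: DFT(5x + 4y) = 5·DFT(x) + 4·DFT(y)
= 5·[3, 2.3090+5.2043i, 1.1910-2.0409i, 1.1910+2.0409i, 2.3090-5.2043i] + 4·[-4, 2.8090-3.2164i, 1.6910-3.3022i, 1.6910+3.3022i, 2.8090+3.2164i]

Computing element-wise:
Z[0] = 5·(3) + 4·(-4) = -1
Z[1] = 5·(2.3090+5.2043i) + 4·(2.8090-3.2164i) = 22.7810+13.1559i
Z[2] = 5·(1.1910-2.0409i) + 4·(1.6910-3.3022i) = 12.7190-23.4133i
Z[3] = 5·(1.1910+2.0409i) + 4·(1.6910+3.3022i) = 12.7190+23.4133i
Z[4] = 5·(2.3090-5.2043i) + 4·(2.8090+3.2164i) = 22.7810-13.1559i

DFT(5x + 4y) = 5·X + 4·Y = [-1, 22.7810+13.1559i, 12.7190-23.4133i, 12.7190+23.4133i, 22.7810-13.1559i]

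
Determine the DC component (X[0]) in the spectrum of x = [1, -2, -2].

X[0] = Σ(n=0 to 2) x[n] · ω_3^0 = Σ x[n]
= (1) + (-2) + (-2)

X[0] = -3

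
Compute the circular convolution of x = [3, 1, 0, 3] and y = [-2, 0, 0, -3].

(x ⊛ y)[n] = Σ(m=0 to 3) x[m] · y[(n-m) mod 4]

Computing each output sample:
(x ⊛ y)[0] = -9
(x ⊛ y)[1] = -2
(x ⊛ y)[2] = -9
(x ⊛ y)[3] = -15

x ⊛ y = [-9, -2, -9, -15]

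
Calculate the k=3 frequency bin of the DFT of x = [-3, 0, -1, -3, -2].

X[3] = Σ(n=0 to 4) x[n] · ω_5^(3n) where ω_5 = e^(-2πi/5)
= (-3)·ω_5^0 + (0)·ω_5^3 + (-1)·ω_5^6 + (-3)·ω_5^9 + (-2)·ω_5^12

X[3] = -2.6180-0.7265i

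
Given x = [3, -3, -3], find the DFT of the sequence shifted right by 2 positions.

Time shift by 2: X_shifted[k] = ω_3^(2k) · X[k]
Shifted x = [-3, -3, 3]

DFT(x[n-2]) = [-3, -3.0000+5.1962i, -3.0000-5.1962i]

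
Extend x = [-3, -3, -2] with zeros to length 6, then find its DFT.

Original 3-point DFT: [-8, -0.5000+0.8660i, -0.5000-0.8660i]
Zero-padded 6-point DFT provides frequency interpolation.

DFT_6([x, 0, ...]) = [-8, -3.5000+4.3301i, -0.5000+0.8660i, -2, -0.5000-0.8660i, -3.5000-4.3301i]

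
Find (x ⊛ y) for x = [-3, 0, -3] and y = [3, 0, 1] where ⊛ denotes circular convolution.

(x ⊛ y)[n] = Σ(m=0 to 2) x[m] · y[(n-m) mod 3]

Computing each output sample:
(x ⊛ y)[0] = -9
(x ⊛ y)[1] = -3
(x ⊛ y)[2] = -12

x ⊛ y = [-9, -3, -12]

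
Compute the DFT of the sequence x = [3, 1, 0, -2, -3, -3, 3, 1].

X[k] = Σ(n=0 to 7) x[n] · ω_8^(nk)
where ω_8 = e^(-2πi/8)

Computing each X[k]:
X[0] = 0
X[1] = 10.9497+2.2929i
X[2] = -3+1i
X[3] = 1.0503-3.7071i
X[4] = 6
X[5] = 1.0503+3.7071i
X[6] = -3-1i
X[7] = 10.9497-2.2929i

X = [0, 10.9497+2.2929i, -3+1i, 1.0503-3.7071i, 6, 1.0503+3.7071i, -3-1i, 10.9497-2.2929i]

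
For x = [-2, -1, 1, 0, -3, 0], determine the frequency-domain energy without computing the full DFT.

Parseval: Σ|x[n]|² = (1/N)Σ|X[k]|², so Σ|X[k]|² = N·Σ|x[n]|² = 6·15.0000

Σ|X[k]|² = N·Σ|x[n]|² = 6·15.0000 = 90.0000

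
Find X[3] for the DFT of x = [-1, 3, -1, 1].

X[3] = Σ(n=0 to 3) x[n] · ω_4^(3n) where ω_4 = e^(-2πi/4)
= (-1)·ω_4^0 + (3)·ω_4^3 + (-1)·ω_4^6 + (1)·ω_4^9

X[3] = 2i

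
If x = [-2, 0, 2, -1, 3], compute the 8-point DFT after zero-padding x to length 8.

Original 5-point DFT: [2, -1.8820+1.0898i, -4.1180+4.6165i, -4.1180-4.6165i, -1.8820-1.0898i]
Zero-padded 8-point DFT provides frequency interpolation.

DFT_8([x, 0, ...]) = [2, -4.2929-1.2929i, -1-1i, -5.7071+2.7071i, 4, -5.7071-2.7071i, -1+1i, -4.2929+1.2929i]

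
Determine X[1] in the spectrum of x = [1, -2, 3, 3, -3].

X[1] = Σ(n=0 to 4) x[n] · ω_5^(1n) where ω_5 = e^(-2πi/5)
= (1)·ω_5^0 + (-2)·ω_5^1 + (3)·ω_5^2 + (3)·ω_5^3 + (-3)·ω_5^4

X[1] = -5.3992-0.9511i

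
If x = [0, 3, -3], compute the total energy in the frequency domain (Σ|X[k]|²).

Parseval: Σ|x[n]|² = (1/N)Σ|X[k]|², so Σ|X[k]|² = N·Σ|x[n]|² = 3·18.0000

Σ|X[k]|² = N·Σ|x[n]|² = 3·18.0000 = 54.0000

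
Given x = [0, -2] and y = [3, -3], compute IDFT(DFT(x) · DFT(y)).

(x ⊛ y)[n] = Σ(m=0 to 1) x[m] · y[(n-m) mod 2]

Computing each output sample:
(x ⊛ y)[0] = 6
(x ⊛ y)[1] = -6

x ⊛ y = [6, -6]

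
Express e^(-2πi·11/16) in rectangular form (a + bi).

ω_16^11 = e^(-2πi·11/16)
= cos(-2π·11/16) + i·sin(-2π·11/16)
= cos(-22π/16) + i·sin(-22π/16)

ω_16^11 = cos(-22π/16) + i·sin(-22π/16) = -0.3827+0.9239i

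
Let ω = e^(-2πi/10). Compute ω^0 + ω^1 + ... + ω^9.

Sum of all nth roots of unity equals 0 for n > 1 (geometric series with r ≠ 1).

0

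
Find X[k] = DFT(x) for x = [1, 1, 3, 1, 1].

X[k] = Σ(n=0 to 4) x[n] · ω_5^(nk)
where ω_5 = e^(-2πi/5)

Computing each X[k]:
X[0] = 7
X[1] = -1.6180-1.1756i
X[2] = 0.6180+1.9021i
X[3] = 0.6180-1.9021i
X[4] = -1.6180+1.1756i

X = [7, -1.6180-1.1756i, 0.6180+1.9021i, 0.6180-1.9021i, -1.6180+1.1756i]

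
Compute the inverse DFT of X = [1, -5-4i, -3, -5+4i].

x[n] = (1/4) Σ(k=0 to 3) X[k] · e^(2πikn/4)

Computing each x[n]:
x[0] = -3
x[1] = 3
x[2] = 2
x[3] = -1

x = [-3, 3, 2, -1]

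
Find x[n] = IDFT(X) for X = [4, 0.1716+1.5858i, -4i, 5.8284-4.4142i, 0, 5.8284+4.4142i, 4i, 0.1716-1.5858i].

x[n] = (1/8) Σ(k=0 to 7) X[k] · e^(2πikn/8)

Computing each x[n]:
x[0] = 2
x[1] = 1
x[2] = -1
x[3] = 1
x[4] = -1
x[5] = 2
x[6] = 2
x[7] = -2

x = [2, 1, -1, 1, -1, 2, 2, -2]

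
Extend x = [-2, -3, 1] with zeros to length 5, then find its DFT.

Original 3-point DFT: [-4, -1.0000+3.4641i, -1.0000-3.4641i]
Zero-padded 5-point DFT provides frequency interpolation.

DFT_5([x, 0, ...]) = [-4, -3.7361+2.2654i, 0.7361+2.7144i, 0.7361-2.7144i, -3.7361-2.2654i]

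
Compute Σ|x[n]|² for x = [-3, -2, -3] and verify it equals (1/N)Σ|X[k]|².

Time domain:
Σ|x[n]|² = |-3|² + |-2|² + |-3|² = 22.0000

Frequency domain:
(1/3)Σ|X[k]|² = (1/3)(|-8|² + |-0.5000-0.8660i|² + |-0.5000+0.8660i|²) = (1/3)·66.0000 = 22.0000

Both sides agree, confirming Parseval's theorem.

Σ|x[n]|² = (1/N)Σ|X[k]|² = 22.0000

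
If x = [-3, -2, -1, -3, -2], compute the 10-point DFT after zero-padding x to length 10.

Original 5-point DFT: [-11, -1.0000-1.1756i, -1.0000+1.9021i, -1.0000-1.9021i, -1.0000+1.1756i]
Zero-padded 10-point DFT provides frequency interpolation.

DFT_10([x, 0, ...]) = [-11, -2.3820+6.1554i, -1.0000-1.1756i, -4.6180+1.4531i, -1.0000+1.9021i, -1, -1.0000-1.9021i, -4.6180-1.4531i, -1.0000+1.1756i, -2.3820-6.1554i]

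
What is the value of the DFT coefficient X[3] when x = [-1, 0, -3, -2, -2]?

X[3] = Σ(n=0 to 4) x[n] · ω_5^(3n) where ω_5 = e^(-2πi/5)
= (-1)·ω_5^0 + (0)·ω_5^3 + (-3)·ω_5^6 + (-2)·ω_5^9 + (-2)·ω_5^12

X[3] = -0.9271+2.1266i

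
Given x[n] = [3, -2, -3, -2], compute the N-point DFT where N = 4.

X[k] = Σ(n=0 to 3) x[n] · ω_4^(nk)
where ω_4 = e^(-2πi/4)

Computing each X[k]:
X[0] = -4
X[1] = 6
X[2] = 4
X[3] = 6

X = [-4, 6, 4, 6]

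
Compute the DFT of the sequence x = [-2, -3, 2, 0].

X[k] = Σ(n=0 to 3) x[n] · ω_4^(nk)
where ω_4 = e^(-2πi/4)

Computing each X[k]:
X[0] = -3
X[1] = -4+3i
X[2] = 3
X[3] = -4-3i

X = [-3, -4+3i, 3, -4-3i]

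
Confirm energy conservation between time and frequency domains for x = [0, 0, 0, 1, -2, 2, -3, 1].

Time domain:
Σ|x[n]|² = |0|² + |0|² + |0|² + |1|² + |-2|² + |2|² + |-3|² + |1|² = 19.0000

Frequency domain:
(1/8)Σ|X[k]|² = (1/8)(|-1|² + |0.5858-1.5858i|² + |1|² + |3.4142+4.4142i|² + |-9|² + |3.4142-4.4142i|² + |1|² + |0.5858+1.5858i|²) = (1/8)·152.0000 = 19.0000

Both sides agree, confirming Parseval's theorem.

Σ|x[n]|² = (1/N)Σ|X[k]|² = 19.0000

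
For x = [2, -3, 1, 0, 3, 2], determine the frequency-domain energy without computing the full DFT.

Parseval: Σ|x[n]|² = (1/N)Σ|X[k]|², so Σ|X[k]|² = N·Σ|x[n]|² = 6·27.0000

Σ|X[k]|² = N·Σ|x[n]|² = 6·27.0000 = 162.0000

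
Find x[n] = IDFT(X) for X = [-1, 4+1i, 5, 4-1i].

x[n] = (1/4) Σ(k=0 to 3) X[k] · e^(2πikn/4)

Computing each x[n]:
x[0] = 3
x[1] = -2
x[2] = -1
x[3] = -1

x = [3, -2, -1, -1]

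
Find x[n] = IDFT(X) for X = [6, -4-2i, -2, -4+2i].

x[n] = (1/4) Σ(k=0 to 3) X[k] · e^(2πikn/4)

Computing each x[n]:
x[0] = -1
x[1] = 3
x[2] = 3
x[3] = 1

x = [-1, 3, 3, 1]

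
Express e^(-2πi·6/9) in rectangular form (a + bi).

ω_9^6 = e^(-2πi·6/9)
= cos(-2π·6/9) + i·sin(-2π·6/9)
= cos(-12π/9) + i·sin(-12π/9)

ω_9^6 = cos(-12π/9) + i·sin(-12π/9) = -0.5000+0.8660i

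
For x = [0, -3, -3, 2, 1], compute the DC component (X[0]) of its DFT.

X[0] = Σ(n=0 to 4) x[n] · ω_5^0 = Σ x[n]
= (0) + (-3) + (-3) + (2) + (1)

X[0] = -3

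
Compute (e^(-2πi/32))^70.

Since ω_32^32 = 1, powers reduce modulo 32.
70 mod 32 = 6
So ω_32^70 = ω_32^6 = e^(-2πi·6/32)

ω_32^70 = ω_32^6 = 0.3827-0.9239i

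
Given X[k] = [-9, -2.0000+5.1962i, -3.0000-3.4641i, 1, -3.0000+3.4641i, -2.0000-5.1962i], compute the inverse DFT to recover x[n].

x[n] = (1/6) Σ(k=0 to 5) X[k] · e^(2πikn/6)

Computing each x[n]:
x[0] = -3
x[1] = -2
x[2] = -3
x[3] = -2
x[4] = 2
x[5] = -1

x = [-3, -2, -3, -2, 2, -1]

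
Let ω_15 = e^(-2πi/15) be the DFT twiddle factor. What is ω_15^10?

ω_15^10 = e^(-2πi·10/15)
= cos(-2π·10/15) + i·sin(-2π·10/15)
= cos(-20π/15) + i·sin(-20π/15)

ω_15^10 = cos(-20π/15) + i·sin(-20π/15) = -0.5000+0.8660i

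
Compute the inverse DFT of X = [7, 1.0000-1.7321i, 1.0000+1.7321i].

x[n] = (1/3) Σ(k=0 to 2) X[k] · e^(2πikn/3)

Computing each x[n]:
x[0] = 3
x[1] = 3
x[2] = 1

x = [3, 3, 1]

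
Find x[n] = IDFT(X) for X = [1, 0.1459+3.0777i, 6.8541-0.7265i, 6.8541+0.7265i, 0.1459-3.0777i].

x[n] = (1/5) Σ(k=0 to 4) X[k] · e^(2πikn/5)

Computing each x[n]:
x[0] = 3
x[1] = -3
x[2] = 0
x[3] = 2
x[4] = -1

x = [3, -3, 0, 2, -1]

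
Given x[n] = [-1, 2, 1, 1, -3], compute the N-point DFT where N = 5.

X[k] = Σ(n=0 to 4) x[n] · ω_5^(nk)
where ω_5 = e^(-2πi/5)

Computing each X[k]:
X[0] = 0
X[1] = -2.9271-4.7553i
X[2] = 0.4271-2.9389i
X[3] = 0.4271+2.9389i
X[4] = -2.9271+4.7553i

X = [0, -2.9271-4.7553i, 0.4271-2.9389i, 0.4271+2.9389i, -2.9271+4.7553i]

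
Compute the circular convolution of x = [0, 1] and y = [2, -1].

(x ⊛ y)[n] = Σ(m=0 to 1) x[m] · y[(n-m) mod 2]

Computing each output sample:
(x ⊛ y)[0] = -1
(x ⊛ y)[1] = 2

x ⊛ y = [-1, 2]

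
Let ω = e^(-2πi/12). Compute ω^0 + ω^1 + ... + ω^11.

Sum of all nth roots of unity equals 0 for n > 1 (geometric series with r ≠ 1).

0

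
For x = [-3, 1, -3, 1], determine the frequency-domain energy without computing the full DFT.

Parseval: Σ|x[n]|² = (1/N)Σ|X[k]|², so Σ|X[k]|² = N·Σ|x[n]|² = 4·20.0000

Σ|X[k]|² = N·Σ|x[n]|² = 4·20.0000 = 80.0000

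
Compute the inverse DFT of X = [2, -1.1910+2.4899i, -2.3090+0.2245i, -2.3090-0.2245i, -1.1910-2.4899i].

x[n] = (1/5) Σ(k=0 to 4) X[k] · e^(2πikn/5)

Computing each x[n]:
x[0] = -1
x[1] = 0
x[2] = 0
x[3] = 1
x[4] = 2

x = [-1, 0, 0, 1, 2]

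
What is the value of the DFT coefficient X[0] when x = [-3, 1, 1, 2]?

X[0] = Σ(n=0 to 3) x[n] · ω_4^0 = Σ x[n]
= (-3) + (1) + (1) + (2)

X[0] = 1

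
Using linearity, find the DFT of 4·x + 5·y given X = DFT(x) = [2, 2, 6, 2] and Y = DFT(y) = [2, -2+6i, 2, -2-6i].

By linearity: DFT(4x + 5y) = 4·DFT(x) + 5·DFT(y)
= 4·[2, 2, 6, 2] + 5·[2, -2+6i, 2, -2-6i]

Computing element-wise:
Z[0] = 4·(2) + 5·(2) = 18
Z[1] = 4·(2) + 5·(-2+6i) = -2+30i
Z[2] = 4·(6) + 5·(2) = 34
Z[3] = 4·(2) + 5·(-2-6i) = -2-30i

DFT(4x + 5y) = 4·X + 5·Y = [18, -2+30i, 34, -2-30i]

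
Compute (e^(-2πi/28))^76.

Since ω_28^28 = 1, powers reduce modulo 28.
76 mod 28 = 20
So ω_28^76 = ω_28^20 = e^(-2πi·20/28)

ω_28^76 = ω_28^20 = -0.2225+0.9749i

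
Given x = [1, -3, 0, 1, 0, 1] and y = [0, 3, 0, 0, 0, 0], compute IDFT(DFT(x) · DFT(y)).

(x ⊛ y)[n] = Σ(m=0 to 5) x[m] · y[(n-m) mod 6]

Computing each output sample:
(x ⊛ y)[0] = 3
(x ⊛ y)[1] = 3
(x ⊛ y)[2] = -9
(x ⊛ y)[3] = 0
(x ⊛ y)[4] = 3
(x ⊛ y)[5] = 0

x ⊛ y = [3, 3, -9, 0, 3, 0]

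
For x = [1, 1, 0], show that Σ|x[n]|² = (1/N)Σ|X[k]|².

Time domain:
Σ|x[n]|² = |1|² + |1|² + |0|² = 2.0000

Frequency domain:
(1/3)Σ|X[k]|² = (1/3)(|2|² + |0.5000-0.8660i|² + |0.5000+0.8660i|²) = (1/3)·6.0000 = 2.0000

Both sides agree, confirming Parseval's theorem.

Σ|x[n]|² = (1/N)Σ|X[k]|² = 2.0000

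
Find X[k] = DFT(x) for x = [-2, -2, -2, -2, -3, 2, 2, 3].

X[k] = Σ(n=0 to 7) x[n] · ω_8^(nk)
where ω_8 = e^(-2πi/8)

Computing each X[k]:
X[0] = -4
X[1] = 1.7071+10.3640i
X[2] = -5+1i
X[3] = 0.2929+2.3640i
X[4] = -6
X[5] = 0.2929-2.3640i
X[6] = -5-1i
X[7] = 1.7071-10.3640i

X = [-4, 1.7071+10.3640i, -5+1i, 0.2929+2.3640i, -6, 0.2929-2.3640i, -5-1i, 1.7071-10.3640i]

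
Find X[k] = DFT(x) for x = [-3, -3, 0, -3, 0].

X[k] = Σ(n=0 to 4) x[n] · ω_5^(nk)
where ω_5 = e^(-2πi/5)

Computing each X[k]:
X[0] = -9
X[1] = -1.5000+1.0898i
X[2] = -1.5000+4.6165i
X[3] = -1.5000-4.6165i
X[4] = -1.5000-1.0898i

X = [-9, -1.5000+1.0898i, -1.5000+4.6165i, -1.5000-4.6165i, -1.5000-1.0898i]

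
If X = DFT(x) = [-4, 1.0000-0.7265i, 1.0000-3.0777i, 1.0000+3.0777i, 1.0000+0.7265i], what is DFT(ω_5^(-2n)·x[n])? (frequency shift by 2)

Modulation property: DFT(ω_5^(-2n)·x[n]) = X[(k-2) mod 5], so circularly shift X by 2 positions.

X[k-2] = [1.0000+3.0777i, 1.0000+0.7265i, -4, 1.0000-0.7265i, 1.0000-3.0777i]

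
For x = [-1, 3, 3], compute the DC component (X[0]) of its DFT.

X[0] = Σ(n=0 to 2) x[n] · ω_3^0 = Σ x[n]
= (-1) + (3) + (3)

X[0] = 5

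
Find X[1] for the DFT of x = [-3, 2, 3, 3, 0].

X[1] = Σ(n=0 to 4) x[n] · ω_5^(1n) where ω_5 = e^(-2πi/5)
= (-3)·ω_5^0 + (2)·ω_5^1 + (3)·ω_5^2 + (3)·ω_5^3 + (0)·ω_5^4

X[1] = -7.2361-1.9021i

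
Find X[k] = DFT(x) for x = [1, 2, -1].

X[k] = Σ(n=0 to 2) x[n] · ω_3^(nk)
where ω_3 = e^(-2πi/3)

Computing each X[k]:
X[0] = 2
X[1] = 0.5000-2.5981i
X[2] = 0.5000+2.5981i

X = [2, 0.5000-2.5981i, 0.5000+2.5981i]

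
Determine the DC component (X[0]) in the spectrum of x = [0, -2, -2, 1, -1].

X[0] = Σ(n=0 to 4) x[n] · ω_5^0 = Σ x[n]
= (0) + (-2) + (-2) + (1) + (-1)

X[0] = -4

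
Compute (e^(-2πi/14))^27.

Since ω_14^14 = 1, powers reduce modulo 14.
27 mod 14 = 13
So ω_14^27 = ω_14^13 = e^(-2πi·13/14)

ω_14^27 = ω_14^13 = 0.9010+0.4339i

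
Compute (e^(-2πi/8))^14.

Since ω_8^8 = 1, powers reduce modulo 8.
14 mod 8 = 6
So ω_8^14 = ω_8^6 = e^(-2πi·6/8)

ω_8^14 = ω_8^6 = 1i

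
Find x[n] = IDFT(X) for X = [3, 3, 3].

x[n] = (1/3) Σ(k=0 to 2) X[k] · e^(2πikn/3)

Computing each x[n]:
x[0] = 3
x[1] = 0
x[2] = 0

x = [3, 0, 0]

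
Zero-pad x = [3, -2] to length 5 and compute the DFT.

Original 2-point DFT: [1, 5]
Zero-padded 5-point DFT provides frequency interpolation.

DFT_5([x, 0, ...]) = [1, 2.3820+1.9021i, 4.6180+1.1756i, 4.6180-1.1756i, 2.3820-1.9021i]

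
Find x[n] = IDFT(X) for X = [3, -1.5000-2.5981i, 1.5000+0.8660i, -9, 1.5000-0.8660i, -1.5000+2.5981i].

x[n] = (1/6) Σ(k=0 to 5) X[k] · e^(2πikn/6)

Computing each x[n]:
x[0] = -1
x[1] = 2
x[2] = 0
x[3] = 3
x[4] = -2
x[5] = 1

x = [-1, 2, 0, 3, -2, 1]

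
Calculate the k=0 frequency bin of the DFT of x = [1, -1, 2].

X[0] = Σ(n=0 to 2) x[n] · ω_3^0 = Σ x[n]
= (1) + (-1) + (2)

X[0] = 2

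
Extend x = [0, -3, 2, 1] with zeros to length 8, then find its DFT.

Original 4-point DFT: [0, -2+4i, 4, -2-4i]
Zero-padded 8-point DFT provides frequency interpolation.

DFT_8([x, 0, ...]) = [0, -2.8284-0.5858i, -2+4i, 2.8284+3.4142i, 4, 2.8284-3.4142i, -2-4i, -2.8284+0.5858i]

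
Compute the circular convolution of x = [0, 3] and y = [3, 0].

(x ⊛ y)[n] = Σ(m=0 to 1) x[m] · y[(n-m) mod 2]

Computing each output sample:
(x ⊛ y)[0] = 0
(x ⊛ y)[1] = 9

x ⊛ y = [0, 9]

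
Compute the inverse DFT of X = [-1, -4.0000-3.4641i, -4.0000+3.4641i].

x[n] = (1/3) Σ(k=0 to 2) X[k] · e^(2πikn/3)

Computing each x[n]:
x[0] = -3
x[1] = 3
x[2] = -1

x = [-3, 3, -1]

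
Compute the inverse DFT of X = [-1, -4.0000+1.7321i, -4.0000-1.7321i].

x[n] = (1/3) Σ(k=0 to 2) X[k] · e^(2πikn/3)

Computing each x[n]:
x[0] = -3
x[1] = 0
x[2] = 2

x = [-3, 0, 2]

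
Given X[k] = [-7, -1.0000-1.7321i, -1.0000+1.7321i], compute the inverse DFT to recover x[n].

x[n] = (1/3) Σ(k=0 to 2) X[k] · e^(2πikn/3)

Computing each x[n]:
x[0] = -3
x[1] = -1
x[2] = -3

x = [-3, -1, -3]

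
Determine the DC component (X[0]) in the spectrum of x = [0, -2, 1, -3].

X[0] = Σ(n=0 to 3) x[n] · ω_4^0 = Σ x[n]
= (0) + (-2) + (1) + (-3)

X[0] = -4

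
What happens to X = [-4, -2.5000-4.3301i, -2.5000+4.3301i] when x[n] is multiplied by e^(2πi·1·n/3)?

Modulation property: DFT(ω_3^(-1n)·x[n]) = X[(k-1) mod 3], so circularly shift X by 1 positions.

X[k-1] = [-2.5000+4.3301i, -4, -2.5000-4.3301i]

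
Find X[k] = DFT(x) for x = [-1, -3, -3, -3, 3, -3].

X[k] = Σ(n=0 to 5) x[n] · ω_6^(nk)
where ω_6 = e^(-2πi/6)

Computing each X[k]:
X[0] = -10
X[1] = -1.0000+5.1962i
X[2] = -1.0000-5.1962i
X[3] = 8
X[4] = -1.0000+5.1962i
X[5] = -1.0000-5.1962i

X = [-10, -1.0000+5.1962i, -1.0000-5.1962i, 8, -1.0000+5.1962i, -1.0000-5.1962i]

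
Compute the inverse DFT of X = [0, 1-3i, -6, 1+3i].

x[n] = (1/4) Σ(k=0 to 3) X[k] · e^(2πikn/4)

Computing each x[n]:
x[0] = -1
x[1] = 3
x[2] = -2
x[3] = 0

x = [-1, 3, -2, 0]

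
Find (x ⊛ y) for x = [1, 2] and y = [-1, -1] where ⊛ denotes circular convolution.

(x ⊛ y)[n] = Σ(m=0 to 1) x[m] · y[(n-m) mod 2]

Computing each output sample:
(x ⊛ y)[0] = -3
(x ⊛ y)[1] = -3

x ⊛ y = [-3, -3]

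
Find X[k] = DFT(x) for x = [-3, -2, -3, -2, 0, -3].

X[k] = Σ(n=0 to 5) x[n] · ω_6^(nk)
where ω_6 = e^(-2πi/6)

Computing each X[k]:
X[0] = -13
X[1] = -2.0000+1.7321i
X[2] = -1.0000-3.4641i
X[3] = 1
X[4] = -1.0000+3.4641i
X[5] = -2.0000-1.7321i

X = [-13, -2.0000+1.7321i, -1.0000-3.4641i, 1, -1.0000+3.4641i, -2.0000-1.7321i]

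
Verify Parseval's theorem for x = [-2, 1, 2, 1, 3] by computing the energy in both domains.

Time domain:
Σ|x[n]|² = |-2|² + |1|² + |2|² + |1|² + |3|² = 19.0000

Frequency domain:
(1/5)Σ|X[k]|² = (1/5)(|5|² + |-3.1910+1.3143i|² + |-4.3090+2.1266i|² + |-4.3090-2.1266i|² + |-3.1910-1.3143i|²) = (1/5)·95.0000 = 19.0000

Both sides agree, confirming Parseval's theorem.

Σ|x[n]|² = (1/N)Σ|X[k]|² = 19.0000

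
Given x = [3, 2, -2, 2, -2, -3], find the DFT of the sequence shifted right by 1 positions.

Time shift by 1: X_shifted[k] = ω_6^(1k) · X[k]
Shifted x = [-3, 3, 2, -2, 2, -2]

DFT(x[n-1]) = [0, -2.5000-4.3301i, -7.5000-4.3301i, 2, -7.5000+4.3301i, -2.5000+4.3301i]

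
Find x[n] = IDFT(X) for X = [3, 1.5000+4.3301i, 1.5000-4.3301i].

x[n] = (1/3) Σ(k=0 to 2) X[k] · e^(2πikn/3)

Computing each x[n]:
x[0] = 2
x[1] = -2
x[2] = 3

x = [2, -2, 3]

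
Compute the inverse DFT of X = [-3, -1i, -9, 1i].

x[n] = (1/4) Σ(k=0 to 3) X[k] · e^(2πikn/4)

Computing each x[n]:
x[0] = -3
x[1] = 2
x[2] = -3
x[3] = 1

x = [-3, 2, -3, 1]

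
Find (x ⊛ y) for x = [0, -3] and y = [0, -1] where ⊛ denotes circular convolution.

(x ⊛ y)[n] = Σ(m=0 to 1) x[m] · y[(n-m) mod 2]

Computing each output sample:
(x ⊛ y)[0] = 3
(x ⊛ y)[1] = 0

x ⊛ y = [3, 0]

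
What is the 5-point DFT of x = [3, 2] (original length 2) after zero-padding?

Original 2-point DFT: [5, 1]
Zero-padded 5-point DFT provides frequency interpolation.

DFT_5([x, 0, ...]) = [5, 3.6180-1.9021i, 1.3820-1.1756i, 1.3820+1.1756i, 3.6180+1.9021i]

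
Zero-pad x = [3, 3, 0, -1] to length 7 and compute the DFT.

Original 4-point DFT: [5, 3-4i, 1, 3+4i]
Zero-padded 7-point DFT provides frequency interpolation.

DFT_7([x, 0, ...]) = [5, 5.7714-1.9116i, 1.7089-3.7066i, 0.5196-0.3267i, 0.5196+0.3267i, 1.7089+3.7066i, 5.7714+1.9116i]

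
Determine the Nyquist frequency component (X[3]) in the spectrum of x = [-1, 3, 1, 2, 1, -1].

X[3] = Σ(n=0 to 5) x[n] · ω_6^(3n) where ω_6 = e^(-2πi/6)
= (-1)·ω_6^0 + (3)·ω_6^3 + (1)·ω_6^6 + (2)·ω_6^9 + (1)·ω_6^12 + (-1)·ω_6^15

X[3] = -3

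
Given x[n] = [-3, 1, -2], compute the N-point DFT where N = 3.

X[k] = Σ(n=0 to 2) x[n] · ω_3^(nk)
where ω_3 = e^(-2πi/3)

Computing each X[k]:
X[0] = -4
X[1] = -2.5000-2.5981i
X[2] = -2.5000+2.5981i

X = [-4, -2.5000-2.5981i, -2.5000+2.5981i]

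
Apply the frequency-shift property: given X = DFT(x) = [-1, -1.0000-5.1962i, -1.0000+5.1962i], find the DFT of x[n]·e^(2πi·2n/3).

Modulation property: DFT(ω_3^(-2n)·x[n]) = X[(k-2) mod 3], so circularly shift X by 2 positions.

X[k-2] = [-1.0000-5.1962i, -1.0000+5.1962i, -1]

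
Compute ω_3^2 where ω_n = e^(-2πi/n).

ω_3^2 = e^(-2πi·2/3)
= cos(-2π·2/3) + i·sin(-2π·2/3)
= cos(-4π/3) + i·sin(-4π/3)

ω_3^2 = cos(-4π/3) + i·sin(-4π/3) = -0.5000+0.8660i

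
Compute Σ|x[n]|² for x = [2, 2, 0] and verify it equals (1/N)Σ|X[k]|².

Time domain:
Σ|x[n]|² = |2|² + |2|² + |0|² = 8.0000

Frequency domain:
(1/3)Σ|X[k]|² = (1/3)(|4|² + |1.0000-1.7321i|² + |1.0000+1.7321i|²) = (1/3)·24.0000 = 8.0000

Both sides agree, confirming Parseval's theorem.

Σ|x[n]|² = (1/N)Σ|X[k]|² = 8.0000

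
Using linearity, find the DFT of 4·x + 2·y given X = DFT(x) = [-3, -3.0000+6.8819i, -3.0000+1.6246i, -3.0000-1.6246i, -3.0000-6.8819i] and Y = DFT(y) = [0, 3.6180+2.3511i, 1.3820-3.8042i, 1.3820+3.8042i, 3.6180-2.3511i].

By linearity: DFT(4x + 2y) = 4·DFT(x) + 2·DFT(y)
= 4·[-3, -3.0000+6.8819i, -3.0000+1.6246i, -3.0000-1.6246i, -3.0000-6.8819i] + 2·[0, 3.6180+2.3511i, 1.3820-3.8042i, 1.3820+3.8042i, 3.6180-2.3511i]

Computing element-wise:
Z[0] = 4·(-3) + 2·(0) = -12
Z[1] = 4·(-3.0000+6.8819i) + 2·(3.6180+2.3511i) = -4.7640+32.2298i
Z[2] = 4·(-3.0000+1.6246i) + 2·(1.3820-3.8042i) = -9.2360-1.1100i
Z[3] = 4·(-3.0000-1.6246i) + 2·(1.3820+3.8042i) = -9.2360+1.1100i
Z[4] = 4·(-3.0000-6.8819i) + 2·(3.6180-2.3511i) = -4.7640-32.2298i

DFT(4x + 2y) = 4·X + 2·Y = [-12, -4.7640+32.2298i, -9.2360-1.1100i, -9.2360+1.1100i, -4.7640-32.2298i]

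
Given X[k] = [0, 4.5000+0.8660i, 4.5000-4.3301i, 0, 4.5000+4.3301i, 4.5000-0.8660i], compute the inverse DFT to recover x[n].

x[n] = (1/6) Σ(k=0 to 5) X[k] · e^(2πikn/6)

Computing each x[n]:
x[0] = 3
x[1] = 1
x[2] = -3
x[3] = 0
x[4] = 0
x[5] = -1

x = [3, 1, -3, 0, 0, -1]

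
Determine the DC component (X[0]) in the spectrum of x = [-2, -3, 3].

X[0] = Σ(n=0 to 2) x[n] · ω_3^0 = Σ x[n]
= (-2) + (-3) + (3)

X[0] = -2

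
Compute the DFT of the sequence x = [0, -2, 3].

X[k] = Σ(n=0 to 2) x[n] · ω_3^(nk)
where ω_3 = e^(-2πi/3)

Computing each X[k]:
X[0] = 1
X[1] = -0.5000+4.3301i
X[2] = -0.5000-4.3301i

X = [1, -0.5000+4.3301i, -0.5000-4.3301i]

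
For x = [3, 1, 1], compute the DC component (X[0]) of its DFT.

X[0] = Σ(n=0 to 2) x[n] · ω_3^0 = Σ x[n]
= (3) + (1) + (1)

X[0] = 5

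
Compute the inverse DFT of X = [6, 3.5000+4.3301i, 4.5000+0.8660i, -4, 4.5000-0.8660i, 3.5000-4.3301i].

x[n] = (1/6) Σ(k=0 to 5) X[k] · e^(2πikn/6)

Computing each x[n]:
x[0] = 3
x[1] = 0
x[2] = -2
x[3] = 2
x[4] = 0
x[5] = 3

x = [3, 0, -2, 2, 0, 3]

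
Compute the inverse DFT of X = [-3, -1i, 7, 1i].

x[n] = (1/4) Σ(k=0 to 3) X[k] · e^(2πikn/4)

Computing each x[n]:
x[0] = 1
x[1] = -2
x[2] = 1
x[3] = -3

x = [1, -2, 1, -3]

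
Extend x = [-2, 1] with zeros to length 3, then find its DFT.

Original 2-point DFT: [-1, -3]
Zero-padded 3-point DFT provides frequency interpolation.

DFT_3([x, 0, ...]) = [-1, -2.5000-0.8660i, -2.5000+0.8660i]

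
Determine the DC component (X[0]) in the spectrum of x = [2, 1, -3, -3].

X[0] = Σ(n=0 to 3) x[n] · ω_4^0 = Σ x[n]
= (2) + (1) + (-3) + (-3)

X[0] = -3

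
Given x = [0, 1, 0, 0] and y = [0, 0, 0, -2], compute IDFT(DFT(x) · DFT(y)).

(x ⊛ y)[n] = Σ(m=0 to 3) x[m] · y[(n-m) mod 4]

Computing each output sample:
(x ⊛ y)[0] = -2
(x ⊛ y)[1] = 0
(x ⊛ y)[2] = 0
(x ⊛ y)[3] = 0

x ⊛ y = [-2, 0, 0, 0]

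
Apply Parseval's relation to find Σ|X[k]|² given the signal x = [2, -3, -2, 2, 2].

Parseval: Σ|x[n]|² = (1/N)Σ|X[k]|², so Σ|X[k]|² = N·Σ|x[n]|² = 5·25.0000

Σ|X[k]|² = N·Σ|x[n]|² = 5·25.0000 = 125.0000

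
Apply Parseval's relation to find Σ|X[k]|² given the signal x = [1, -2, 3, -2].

Parseval: Σ|x[n]|² = (1/N)Σ|X[k]|², so Σ|X[k]|² = N·Σ|x[n]|² = 4·18.0000

Σ|X[k]|² = N·Σ|x[n]|² = 4·18.0000 = 72.0000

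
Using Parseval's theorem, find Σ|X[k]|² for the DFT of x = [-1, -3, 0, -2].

Parseval: Σ|x[n]|² = (1/N)Σ|X[k]|², so Σ|X[k]|² = N·Σ|x[n]|² = 4·14.0000

Σ|X[k]|² = N·Σ|x[n]|² = 4·14.0000 = 56.0000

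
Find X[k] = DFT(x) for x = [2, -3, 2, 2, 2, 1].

X[k] = Σ(n=0 to 5) x[n] · ω_6^(nk)
where ω_6 = e^(-2πi/6)

Computing each X[k]:
X[0] = 6
X[1] = -3.0000+3.4641i
X[2] = 3.0000+3.4641i
X[3] = 6
X[4] = 3.0000-3.4641i
X[5] = -3.0000-3.4641i

X = [6, -3.0000+3.4641i, 3.0000+3.4641i, 6, 3.0000-3.4641i, -3.0000-3.4641i]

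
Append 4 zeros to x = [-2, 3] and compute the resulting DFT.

Original 2-point DFT: [1, -5]
Zero-padded 6-point DFT provides frequency interpolation.

DFT_6([x, 0, ...]) = [1, -0.5000-2.5981i, -3.5000-2.5981i, -5, -3.5000+2.5981i, -0.5000+2.5981i]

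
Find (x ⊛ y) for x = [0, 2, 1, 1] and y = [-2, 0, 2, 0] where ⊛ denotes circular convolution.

(x ⊛ y)[n] = Σ(m=0 to 3) x[m] · y[(n-m) mod 4]

Computing each output sample:
(x ⊛ y)[0] = 2
(x ⊛ y)[1] = -2
(x ⊛ y)[2] = -2
(x ⊛ y)[3] = 2

x ⊛ y = [2, -2, -2, 2]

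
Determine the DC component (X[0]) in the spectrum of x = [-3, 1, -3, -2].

X[0] = Σ(n=0 to 3) x[n] · ω_4^0 = Σ x[n]
= (-3) + (1) + (-3) + (-2)

X[0] = -7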